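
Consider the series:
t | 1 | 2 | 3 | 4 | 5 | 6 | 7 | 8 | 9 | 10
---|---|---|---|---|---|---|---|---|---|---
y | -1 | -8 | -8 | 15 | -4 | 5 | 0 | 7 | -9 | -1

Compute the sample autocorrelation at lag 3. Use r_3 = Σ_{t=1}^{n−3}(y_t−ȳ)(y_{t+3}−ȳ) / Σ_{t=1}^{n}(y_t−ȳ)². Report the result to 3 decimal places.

Mean ȳ = (-1 − 8 − 8 + 15 − 4 + 5 + 0 + 7 − 9 − 1)/10 = -0.4000
Numerator Σ_{t=1}^{7}(y_t−ȳ)(y_{t+3}−ȳ) = -90.0800
Denominator Σ(y_t−ȳ)² = 524.4000
r_3 = -90.0800 / 524.4000 = -0.172

-0.172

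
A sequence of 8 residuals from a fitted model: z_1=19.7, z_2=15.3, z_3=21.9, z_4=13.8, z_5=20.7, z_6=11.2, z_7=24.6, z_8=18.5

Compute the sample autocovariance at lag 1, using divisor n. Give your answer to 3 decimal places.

-12.840

Mean z̄ = (19.7 + 15.3 + 21.9 + 13.8 + 20.7 + 11.2 + 24.6 + 18.5)/8 = 18.2125
Σ_{t=1}^{7}(z_t−z̄)(z_{t+1}−z̄) = -102.7189
γ_1 = -102.7189 / 8 = -12.840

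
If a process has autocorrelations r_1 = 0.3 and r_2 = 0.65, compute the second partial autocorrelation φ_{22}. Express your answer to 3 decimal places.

φ_{22} = (r_2 − r_1²) / (1 − r_1²)
r_1² = (0.3)² = 0.09
Numerator = 0.65 − 0.0900 = 0.5600; denominator = 1 − 0.0900 = 0.9100
φ_{22} = 0.5600 / 0.9100 = 0.615

0.615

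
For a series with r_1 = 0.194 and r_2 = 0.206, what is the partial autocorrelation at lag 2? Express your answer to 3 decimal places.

φ_{22} = (r_2 − r_1²) / (1 − r_1²)
r_1² = (0.194)² = 0.037636
Numerator = 0.206 − 0.0376 = 0.1684; denominator = 1 − 0.0376 = 0.9624
φ_{22} = 0.1684 / 0.9624 = 0.175

0.175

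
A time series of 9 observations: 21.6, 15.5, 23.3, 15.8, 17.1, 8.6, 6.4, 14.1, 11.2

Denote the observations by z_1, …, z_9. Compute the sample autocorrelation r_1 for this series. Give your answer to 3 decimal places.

Mean z̄ = (21.6 + 15.5 + 23.3 + 15.8 + 17.1 + 8.6 + 6.4 + 14.1 + 11.2)/9 = 14.8444
Numerator Σ_{t=1}^{8}(z_t−z̄)(z_{t+1}−z̄) = 67.8525
Denominator Σ(z_t−z̄)² = 247.7022
r_1 = 67.8525 / 247.7022 = 0.274

0.274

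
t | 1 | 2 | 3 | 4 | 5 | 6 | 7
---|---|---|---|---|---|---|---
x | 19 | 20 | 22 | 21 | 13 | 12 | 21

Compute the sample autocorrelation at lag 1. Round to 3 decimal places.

0.196

Mean x̄ = (19 + 20 + 22 + 21 + 13 + 12 + 21)/7 = 18.2857
Deviations from mean: 0.7143, 1.7143, 3.7143, 2.7143, -5.2857, -6.2857, 2.7143
Σ(x_t−x̄)(x_{t+1}−x̄) = (1.2245) + (6.3673) + (10.0816) + (-14.3469) + (33.2245) + (-17.0612) = 19.4898
Denominator Σ(x_t−x̄)² = 99.4286
r_1 = 19.4898 / 99.4286 = 0.196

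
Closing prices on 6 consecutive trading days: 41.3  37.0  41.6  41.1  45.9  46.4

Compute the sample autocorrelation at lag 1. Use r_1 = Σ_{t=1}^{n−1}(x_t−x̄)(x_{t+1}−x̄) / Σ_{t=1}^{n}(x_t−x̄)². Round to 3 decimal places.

0.329

Mean x̄ = (41.3 + 37.0 + 41.6 + 41.1 + 45.9 + 46.4)/6 = 42.2167
Deviations from mean: -0.9167, -5.2167, -0.6167, -1.1167, 3.6833, 4.1833
Σ(x_t−x̄)(x_{t+1}−x̄) = (4.7819) + (3.2169) + (0.6886) + (-4.1131) + (15.4086) = 19.9831
Denominator Σ(x_t−x̄)² = 60.7483
r_1 = 19.9831 / 60.7483 = 0.329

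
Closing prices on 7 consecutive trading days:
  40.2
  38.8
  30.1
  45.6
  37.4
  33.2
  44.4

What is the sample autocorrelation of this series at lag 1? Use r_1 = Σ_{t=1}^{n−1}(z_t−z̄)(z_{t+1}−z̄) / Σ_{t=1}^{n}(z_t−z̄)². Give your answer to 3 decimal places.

Mean z̄ = (40.2 + 38.8 + 30.1 + 45.6 + 37.4 + 33.2 + 44.4)/7 = 38.5286
Σ(z_t−z̄)(z_{t+1}−z̄) = (0.4537) + (-2.2878) + (-59.6020) + (-7.9806) + (6.0137) + (-31.2863) = -94.6894
Denominator Σ(z_t−z̄)² = 188.0543
r_1 = -94.6894 / 188.0543 = -0.504

-0.504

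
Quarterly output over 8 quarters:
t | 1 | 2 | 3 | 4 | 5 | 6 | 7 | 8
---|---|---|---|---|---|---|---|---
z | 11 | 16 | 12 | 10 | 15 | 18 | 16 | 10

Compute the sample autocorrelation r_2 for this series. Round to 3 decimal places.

-0.515

Mean z̄ = (11 + 16 + 12 + 10 + 15 + 18 + 16 + 10)/8 = 13.5000
Deviations from mean: -2.5000, 2.5000, -1.5000, -3.5000, 1.5000, 4.5000, 2.5000, -3.5000
Σ(z_t−z̄)(z_{t+2}−z̄) = (3.7500) + (-8.7500) + (-2.2500) + (-15.7500) + (3.7500) + (-15.7500) = -35.0000
Denominator Σ(z_t−z̄)² = 68.0000
r_2 = -35.0000 / 68.0000 = -0.515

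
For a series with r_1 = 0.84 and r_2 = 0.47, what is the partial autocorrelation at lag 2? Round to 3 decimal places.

-0.800

φ_{22} = (r_2 − r_1²) / (1 − r_1²)
r_1² = (0.84)² = 0.7056
Numerator = 0.47 − 0.7056 = -0.2356; denominator = 1 − 0.7056 = 0.2944
φ_{22} = -0.2356 / 0.2944 = -0.800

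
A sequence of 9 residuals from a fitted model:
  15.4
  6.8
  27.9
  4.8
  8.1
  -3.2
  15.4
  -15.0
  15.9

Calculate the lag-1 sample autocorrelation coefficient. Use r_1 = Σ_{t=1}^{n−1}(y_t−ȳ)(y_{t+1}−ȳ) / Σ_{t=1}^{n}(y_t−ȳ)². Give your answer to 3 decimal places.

Mean ȳ = (15.4 + 6.8 + 27.9 + 4.8 + 8.1 − 3.2 + 15.4 − 15.0 + 15.9)/9 = 8.4556
Numerator Σ_{t=1}^{8}(y_t−ȳ)(y_{t+1}−ȳ) = -527.7653
Denominator Σ(y_t−ȳ)² = 1232.2022
r_1 = -527.7653 / 1232.2022 = -0.428

-0.428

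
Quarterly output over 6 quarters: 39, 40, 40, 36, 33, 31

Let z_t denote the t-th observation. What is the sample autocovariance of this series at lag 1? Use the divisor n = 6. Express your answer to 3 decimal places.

Mean z̄ = (39 + 40 + 40 + 36 + 33 + 31)/6 = 36.5000
Deviations: 2.5000, 3.5000, 3.5000, -0.5000, -3.5000, -5.5000
Σ_{t=1}^{5}(z_t−z̄)(z_{t+1}−z̄) = 40.2500
γ_1 = 40.2500 / 6 = 6.708

6.708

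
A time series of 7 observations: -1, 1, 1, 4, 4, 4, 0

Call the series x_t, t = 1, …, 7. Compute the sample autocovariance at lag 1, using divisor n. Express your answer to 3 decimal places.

0.936

Mean x̄ = (-1 + 1 + 1 + 4 + 4 + 4 + 0)/7 = 1.8571
Deviations: -2.8571, -0.8571, -0.8571, 2.1429, 2.1429, 2.1429, -1.8571
Σ_{t=1}^{6}(x_t−x̄)(x_{t+1}−x̄) = 6.5510
γ_1 = 6.5510 / 7 = 0.936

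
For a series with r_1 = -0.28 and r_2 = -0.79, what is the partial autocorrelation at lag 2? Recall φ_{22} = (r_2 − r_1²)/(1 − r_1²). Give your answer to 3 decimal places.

φ_{22} = (r_2 − r_1²) / (1 − r_1²)
r_1² = (-0.28)² = 0.0784
Numerator = -0.79 − 0.0784 = -0.8684; denominator = 1 − 0.0784 = 0.9216
φ_{22} = -0.8684 / 0.9216 = -0.942

-0.942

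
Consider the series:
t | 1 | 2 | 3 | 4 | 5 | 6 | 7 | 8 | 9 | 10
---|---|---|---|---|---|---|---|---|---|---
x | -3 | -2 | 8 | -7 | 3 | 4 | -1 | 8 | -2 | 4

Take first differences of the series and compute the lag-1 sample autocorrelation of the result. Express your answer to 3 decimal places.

First differences Δx: 1, 10, -15, 10, 1, -5, 9, -10, 6
Mean of differences = 0.7778
Numerator Σ(Δx_t−Δx̄)(Δx_{t+1}−Δx̄) = -480.6049
Denominator Σ(Δx_t−Δx̄)² = 663.5556
r_1(Δx) = -480.6049 / 663.5556 = -0.724

-0.724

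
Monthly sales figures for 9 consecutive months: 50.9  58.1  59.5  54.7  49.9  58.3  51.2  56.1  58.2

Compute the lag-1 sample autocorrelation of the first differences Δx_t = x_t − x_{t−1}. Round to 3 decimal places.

First differences Δx: 7.2, 1.4, -4.8, -4.8, 8.4, -7.1, 4.9, 2.1
Mean of differences = 0.9125
Numerator Σ(Δx_t−Δx̄)(Δx_{t+1}−Δx̄) = -97.0677
Denominator Σ(Δx_t−Δx̄)² = 242.6088
r_1(Δx) = -97.0677 / 242.6088 = -0.400

-0.400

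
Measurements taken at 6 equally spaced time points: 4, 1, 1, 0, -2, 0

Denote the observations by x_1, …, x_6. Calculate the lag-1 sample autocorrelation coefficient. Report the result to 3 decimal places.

0.236

Mean x̄ = (4 + 1 + 1 + 0 − 2 + 0)/6 = 0.6667
Numerator Σ_{t=1}^{5}(x_t−x̄)(x_{t+1}−x̄) = 4.5556
Denominator Σ(x_t−x̄)² = 19.3333
r_1 = 4.5556 / 19.3333 = 0.236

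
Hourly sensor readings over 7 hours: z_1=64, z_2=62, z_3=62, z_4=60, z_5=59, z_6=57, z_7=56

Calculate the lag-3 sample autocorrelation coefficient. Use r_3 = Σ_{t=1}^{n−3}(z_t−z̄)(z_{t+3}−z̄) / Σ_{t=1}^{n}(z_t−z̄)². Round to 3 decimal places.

Mean z̄ = (64 + 62 + 62 + 60 + 59 + 57 + 56)/7 = 60.0000
Numerator Σ_{t=1}^{4}(z_t−z̄)(z_{t+3}−z̄) = -8.0000
Denominator Σ(z_t−z̄)² = 50.0000
r_3 = -8.0000 / 50.0000 = -0.160

-0.160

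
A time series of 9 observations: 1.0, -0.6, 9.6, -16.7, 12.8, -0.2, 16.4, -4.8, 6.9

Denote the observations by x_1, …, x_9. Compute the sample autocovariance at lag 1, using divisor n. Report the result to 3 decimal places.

-61.134

Mean x̄ = (1.0 − 0.6 + 9.6 − 16.7 + 12.8 − 0.2 + 16.4 − 4.8 + 6.9)/9 = 2.7111
Σ_{t=1}^{8}(x_t−x̄)(x_{t+1}−x̄) = -550.2035
γ_1 = -550.2035 / 9 = -61.134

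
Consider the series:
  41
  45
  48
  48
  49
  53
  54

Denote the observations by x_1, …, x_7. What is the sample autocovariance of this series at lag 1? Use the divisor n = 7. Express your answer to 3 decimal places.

Mean x̄ = (41 + 45 + 48 + 48 + 49 + 53 + 54)/7 = 48.2857
Deviations: -7.2857, -3.2857, -0.2857, -0.2857, 0.7143, 4.7143, 5.7143
Σ_{t=1}^{6}(x_t−x̄)(x_{t+1}−x̄) = 55.0612
γ_1 = 55.0612 / 7 = 7.866

7.866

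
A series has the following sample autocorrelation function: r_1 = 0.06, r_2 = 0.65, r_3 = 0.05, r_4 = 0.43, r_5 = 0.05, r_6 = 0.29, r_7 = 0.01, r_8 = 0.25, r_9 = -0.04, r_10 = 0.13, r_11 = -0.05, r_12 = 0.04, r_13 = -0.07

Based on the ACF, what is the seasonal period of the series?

2

The largest autocorrelation is r_2 = 0.65, with weaker echoes at lags 4 (0.43), 6 (0.29) and 8 (0.25); the remaining lags stay at or below 0.13.
The dominant spike at lag 2 indicates a seasonal period of 2.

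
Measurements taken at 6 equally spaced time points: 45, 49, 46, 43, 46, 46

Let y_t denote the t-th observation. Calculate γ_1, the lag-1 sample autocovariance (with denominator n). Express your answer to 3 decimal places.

Mean ȳ = (45 + 49 + 46 + 43 + 46 + 46)/6 = 45.8333
Deviations: -0.8333, 3.1667, 0.1667, -2.8333, 0.1667, 0.1667
Σ_{t=1}^{5}(y_t−ȳ)(y_{t+1}−ȳ) = -3.0278
γ_1 = -3.0278 / 6 = -0.505

-0.505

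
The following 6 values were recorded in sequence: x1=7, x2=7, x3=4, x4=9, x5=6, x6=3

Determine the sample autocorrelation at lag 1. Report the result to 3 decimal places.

Mean x̄ = (7 + 7 + 4 + 9 + 6 + 3)/6 = 6.0000
Deviations from mean: 1.0000, 1.0000, -2.0000, 3.0000, 0.0000, -3.0000
Numerator Σ_{t=1}^{5}(x_t−x̄)(x_{t+1}−x̄) = -7.0000
Denominator Σ(x_t−x̄)² = 24.0000
r_1 = -7.0000 / 24.0000 = -0.292

-0.292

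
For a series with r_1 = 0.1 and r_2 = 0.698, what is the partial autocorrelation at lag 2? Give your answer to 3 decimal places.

φ_{22} = (r_2 − r_1²) / (1 − r_1²)
r_1² = (0.1)² = 0.01
Numerator = 0.698 − 0.0100 = 0.6880; denominator = 1 − 0.0100 = 0.9900
φ_{22} = 0.6880 / 0.9900 = 0.695

0.695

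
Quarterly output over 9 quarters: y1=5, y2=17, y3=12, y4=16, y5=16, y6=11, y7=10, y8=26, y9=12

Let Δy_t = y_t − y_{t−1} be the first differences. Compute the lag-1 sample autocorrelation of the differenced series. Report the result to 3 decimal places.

-0.493

First differences Δy: 12, -5, 4, 0, -5, -1, 16, -14
Mean of differences = 0.8750
Numerator Σ(Δy_t−Δȳ)(Δy_{t+1}−Δȳ) = -323.6406
Denominator Σ(Δy_t−Δȳ)² = 656.8750
r_1(Δy) = -323.6406 / 656.8750 = -0.493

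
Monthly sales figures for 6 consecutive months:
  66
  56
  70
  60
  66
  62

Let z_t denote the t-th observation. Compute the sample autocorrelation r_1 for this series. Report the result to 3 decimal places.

Mean z̄ = (66 + 56 + 70 + 60 + 66 + 62)/6 = 63.3333
Numerator Σ_{t=1}^{5}(z_t−z̄)(z_{t+1}−z̄) = -103.1111
Denominator Σ(z_t−z̄)² = 125.3333
r_1 = -103.1111 / 125.3333 = -0.823

-0.823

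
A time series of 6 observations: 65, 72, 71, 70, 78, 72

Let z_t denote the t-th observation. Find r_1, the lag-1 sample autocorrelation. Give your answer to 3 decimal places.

Mean z̄ = (65 + 72 + 71 + 70 + 78 + 72)/6 = 71.3333
Deviations from mean: -6.3333, 0.6667, -0.3333, -1.3333, 6.6667, 0.6667
Σ(z_t−z̄)(z_{t+1}−z̄) = (-4.2222) + (-0.2222) + (0.4444) + (-8.8889) + (4.4444) = -8.4444
Denominator Σ(z_t−z̄)² = 87.3333
r_1 = -8.4444 / 87.3333 = -0.097

-0.097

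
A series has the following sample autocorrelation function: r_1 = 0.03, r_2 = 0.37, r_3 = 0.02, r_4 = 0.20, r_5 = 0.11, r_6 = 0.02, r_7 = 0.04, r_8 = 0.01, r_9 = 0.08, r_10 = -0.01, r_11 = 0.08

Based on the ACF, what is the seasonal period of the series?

2

The largest autocorrelation is r_2 = 0.37, with a weaker echo at lag 4 (0.20); the remaining lags stay at or below 0.11.
The dominant spike at lag 2 indicates a seasonal period of 2.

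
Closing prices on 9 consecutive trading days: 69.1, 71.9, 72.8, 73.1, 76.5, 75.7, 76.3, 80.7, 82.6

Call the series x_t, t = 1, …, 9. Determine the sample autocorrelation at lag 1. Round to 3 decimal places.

Mean x̄ = (69.1 + 71.9 + 72.8 + 73.1 + 76.5 + 75.7 + 76.3 + 80.7 + 82.6)/9 = 75.4111
Numerator Σ_{t=1}^{8}(x_t−x̄)(x_{t+1}−x̄) = 78.1388
Denominator Σ(x_t−x̄)² = 146.0289
r_1 = 78.1388 / 146.0289 = 0.535

0.535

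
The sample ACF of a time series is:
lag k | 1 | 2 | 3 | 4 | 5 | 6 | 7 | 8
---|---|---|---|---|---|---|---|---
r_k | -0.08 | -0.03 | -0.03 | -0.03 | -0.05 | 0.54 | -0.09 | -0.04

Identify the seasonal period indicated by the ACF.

The largest autocorrelation is r_6 = 0.54; the remaining lags stay at or below -0.03.
The dominant spike at lag 6 indicates a seasonal period of 6.

6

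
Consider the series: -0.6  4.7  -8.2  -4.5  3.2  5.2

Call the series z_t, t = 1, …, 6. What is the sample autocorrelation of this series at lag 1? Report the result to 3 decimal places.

Mean z̄ = (-0.6 + 4.7 − 8.2 − 4.5 + 3.2 + 5.2)/6 = -0.0333
Deviations from mean: -0.5667, 4.7333, -8.1667, -4.4667, 3.2333, 5.2333
Σ(z_t−z̄)(z_{t+1}−z̄) = (-2.6822) + (-38.6556) + (36.4778) + (-14.4422) + (16.9211) = -2.3811
Denominator Σ(z_t−z̄)² = 147.2133
r_1 = -2.3811 / 147.2133 = -0.016

-0.016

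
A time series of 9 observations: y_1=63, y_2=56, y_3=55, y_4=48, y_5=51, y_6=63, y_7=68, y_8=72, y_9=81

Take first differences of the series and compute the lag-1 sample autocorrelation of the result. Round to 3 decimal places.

0.312

First differences Δy: -7, -1, -7, 3, 12, 5, 4, 9
Mean of differences = 2.2500
Numerator Σ(Δy_t−Δȳ)(Δy_{t+1}−Δȳ) = 103.9375
Denominator Σ(Δy_t−Δȳ)² = 333.5000
r_1(Δy) = 103.9375 / 333.5000 = 0.312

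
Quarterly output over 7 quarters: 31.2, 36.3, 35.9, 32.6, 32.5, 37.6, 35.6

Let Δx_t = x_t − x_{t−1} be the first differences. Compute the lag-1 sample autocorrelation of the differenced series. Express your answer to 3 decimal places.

-0.197

First differences Δx: 5.1, -0.4, -3.3, -0.1, 5.1, -2.0
Mean of differences = 0.7333
Numerator Σ(Δx_t−Δx̄)(Δx_{t+1}−Δx̄) = -12.5911
Denominator Σ(Δx_t−Δx̄)² = 63.8533
r_1(Δx) = -12.5911 / 63.8533 = -0.197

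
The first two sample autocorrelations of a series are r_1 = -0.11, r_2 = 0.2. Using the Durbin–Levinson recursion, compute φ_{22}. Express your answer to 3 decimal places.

0.190

φ_{22} = (r_2 − r_1²) / (1 − r_1²)
r_1² = (-0.11)² = 0.0121
Numerator = 0.2 − 0.0121 = 0.1879; denominator = 1 − 0.0121 = 0.9879
φ_{22} = 0.1879 / 0.9879 = 0.190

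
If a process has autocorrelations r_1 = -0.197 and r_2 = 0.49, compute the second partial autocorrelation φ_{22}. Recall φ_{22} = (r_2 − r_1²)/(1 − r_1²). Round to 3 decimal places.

φ_{22} = (r_2 − r_1²) / (1 − r_1²)
r_1² = (-0.197)² = 0.038809
Numerator = 0.49 − 0.0388 = 0.4512; denominator = 1 − 0.0388 = 0.9612
φ_{22} = 0.4512 / 0.9612 = 0.469

0.469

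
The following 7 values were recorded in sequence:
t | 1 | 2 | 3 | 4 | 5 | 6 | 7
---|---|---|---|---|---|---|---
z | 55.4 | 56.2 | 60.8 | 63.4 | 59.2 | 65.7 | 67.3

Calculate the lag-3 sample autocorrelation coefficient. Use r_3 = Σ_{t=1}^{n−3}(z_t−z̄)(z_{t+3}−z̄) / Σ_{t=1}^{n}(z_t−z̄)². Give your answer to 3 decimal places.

0.072

Mean z̄ = (55.4 + 56.2 + 60.8 + 63.4 + 59.2 + 65.7 + 67.3)/7 = 61.1429
Deviations from mean: -5.7429, -4.9429, -0.3429, 2.2571, -1.9429, 4.5571, 6.1571
Numerator Σ_{t=1}^{4}(z_t−z̄)(z_{t+3}−z̄) = 8.9759
Denominator Σ(z_t−z̄)² = 125.0771
r_3 = 8.9759 / 125.0771 = 0.072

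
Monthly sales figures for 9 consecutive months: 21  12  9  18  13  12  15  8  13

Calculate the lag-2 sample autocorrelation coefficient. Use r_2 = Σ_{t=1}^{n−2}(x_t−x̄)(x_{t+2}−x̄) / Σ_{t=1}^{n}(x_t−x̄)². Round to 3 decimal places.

-0.285

Mean x̄ = (21 + 12 + 9 + 18 + 13 + 12 + 15 + 8 + 13)/9 = 13.4444
Numerator Σ_{t=1}^{7}(x_t−x̄)(x_{t+2}−x̄) = -38.2840
Denominator Σ(x_t−x̄)² = 134.2222
r_2 = -38.2840 / 134.2222 = -0.285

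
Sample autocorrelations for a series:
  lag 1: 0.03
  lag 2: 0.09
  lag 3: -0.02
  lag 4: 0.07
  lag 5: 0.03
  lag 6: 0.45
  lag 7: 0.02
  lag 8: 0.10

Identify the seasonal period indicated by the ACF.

6

The largest autocorrelation is r_6 = 0.45; the remaining lags stay at or below 0.10.
The dominant spike at lag 6 indicates a seasonal period of 6.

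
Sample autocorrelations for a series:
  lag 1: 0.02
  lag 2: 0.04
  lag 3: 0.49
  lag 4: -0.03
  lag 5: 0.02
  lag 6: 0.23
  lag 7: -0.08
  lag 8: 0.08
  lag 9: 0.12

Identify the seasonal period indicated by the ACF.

3

The largest autocorrelation is r_3 = 0.49, with a weaker echo at lag 6 (0.23); the remaining lags stay at or below 0.12.
The dominant spike at lag 3 indicates a seasonal period of 3.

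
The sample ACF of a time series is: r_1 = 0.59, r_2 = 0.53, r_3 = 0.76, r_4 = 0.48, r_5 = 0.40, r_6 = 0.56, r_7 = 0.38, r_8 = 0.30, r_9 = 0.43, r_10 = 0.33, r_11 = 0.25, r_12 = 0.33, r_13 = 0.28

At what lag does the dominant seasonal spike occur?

The largest autocorrelation is r_3 = 0.76; the remaining lags stay at or below 0.59. The elevated value at lag 1 (0.59), dropping to 0.53 at lag 2, reflects decaying short-term dependence rather than seasonality.
The dominant spike at lag 3 indicates a seasonal period of 3.

3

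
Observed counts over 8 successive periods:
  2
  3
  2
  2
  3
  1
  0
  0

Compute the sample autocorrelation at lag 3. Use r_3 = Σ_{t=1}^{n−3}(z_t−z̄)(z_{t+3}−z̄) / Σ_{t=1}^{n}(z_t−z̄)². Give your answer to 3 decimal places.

-0.106

Mean z̄ = (2 + 3 + 2 + 2 + 3 + 1 + 0 + 0)/8 = 1.6250
Deviations from mean: 0.3750, 1.3750, 0.3750, 0.3750, 1.3750, -0.6250, -1.6250, -1.6250
Numerator Σ_{t=1}^{5}(z_t−z̄)(z_{t+3}−z̄) = -1.0469
Denominator Σ(z_t−z̄)² = 9.8750
r_3 = -1.0469 / 9.8750 = -0.106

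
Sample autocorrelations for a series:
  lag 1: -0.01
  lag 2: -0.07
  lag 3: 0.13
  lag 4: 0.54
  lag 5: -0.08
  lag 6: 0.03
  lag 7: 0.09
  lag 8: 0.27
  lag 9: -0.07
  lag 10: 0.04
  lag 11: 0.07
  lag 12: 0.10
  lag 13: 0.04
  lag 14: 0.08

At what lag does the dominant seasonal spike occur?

The largest autocorrelation is r_4 = 0.54, with a weaker echo at lag 8 (0.27); the remaining lags stay at or below 0.13.
The dominant spike at lag 4 indicates a seasonal period of 4.

4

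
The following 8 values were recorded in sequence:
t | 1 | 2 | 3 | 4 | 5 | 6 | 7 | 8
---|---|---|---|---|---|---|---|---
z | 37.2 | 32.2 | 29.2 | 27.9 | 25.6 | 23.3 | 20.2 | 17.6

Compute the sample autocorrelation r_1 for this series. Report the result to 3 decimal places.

Mean z̄ = (37.2 + 32.2 + 29.2 + 27.9 + 25.6 + 23.3 + 20.2 + 17.6)/8 = 26.6500
Deviations from mean: 10.5500, 5.5500, 2.5500, 1.2500, -1.0500, -3.3500, -6.4500, -9.0500
Numerator Σ_{t=1}^{7}(z_t−z̄)(z_{t+1}−z̄) = 158.0775
Denominator Σ(z_t−z̄)² = 286.0000
r_1 = 158.0775 / 286.0000 = 0.553

0.553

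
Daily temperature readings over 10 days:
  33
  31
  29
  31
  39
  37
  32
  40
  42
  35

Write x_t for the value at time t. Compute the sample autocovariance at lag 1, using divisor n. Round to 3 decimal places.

Mean x̄ = (33 + 31 + 29 + 31 + 39 + 37 + 32 + 40 + 42 + 35)/10 = 34.9000
Σ_{t=1}^{9}(x_t−x̄)(x_{t+1}−x̄) = 62.0900
γ_1 = 62.0900 / 10 = 6.209

6.209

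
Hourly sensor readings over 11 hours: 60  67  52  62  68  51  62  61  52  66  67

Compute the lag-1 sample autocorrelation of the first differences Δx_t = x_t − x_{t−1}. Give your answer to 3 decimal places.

-0.546

First differences Δx: 7, -15, 10, 6, -17, 11, -1, -9, 14, 1
Mean of differences = 0.7000
Numerator Σ(Δx_t−Δx̄)(Δx_{t+1}−Δx̄) = -597.7900
Denominator Σ(Δx_t−Δx̄)² = 1094.1000
r_1(Δx) = -597.7900 / 1094.1000 = -0.546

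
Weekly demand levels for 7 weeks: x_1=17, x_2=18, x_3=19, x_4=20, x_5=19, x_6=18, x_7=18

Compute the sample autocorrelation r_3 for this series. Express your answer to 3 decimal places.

Mean x̄ = (17 + 18 + 19 + 20 + 19 + 18 + 18)/7 = 18.4286
Deviations from mean: -1.4286, -0.4286, 0.5714, 1.5714, 0.5714, -0.4286, -0.4286
Σ(x_t−x̄)(x_{t+3}−x̄) = (-2.2449) + (-0.2449) + (-0.2449) + (-0.6735) = -3.4082
Denominator Σ(x_t−x̄)² = 5.7143
r_3 = -3.4082 / 5.7143 = -0.596

-0.596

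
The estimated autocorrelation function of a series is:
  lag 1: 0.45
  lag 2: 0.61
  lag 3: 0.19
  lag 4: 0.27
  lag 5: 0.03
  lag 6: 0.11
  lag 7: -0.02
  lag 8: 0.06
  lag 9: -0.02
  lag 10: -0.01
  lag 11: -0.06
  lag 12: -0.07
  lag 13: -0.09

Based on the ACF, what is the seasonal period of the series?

2

The largest autocorrelation is r_2 = 0.61; the remaining lags stay at or below 0.45.
The dominant spike at lag 2 indicates a seasonal period of 2.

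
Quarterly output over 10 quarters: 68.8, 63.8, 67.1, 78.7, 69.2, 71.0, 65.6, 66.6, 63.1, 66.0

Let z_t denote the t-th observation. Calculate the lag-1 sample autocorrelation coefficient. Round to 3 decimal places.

Mean z̄ = (68.8 + 63.8 + 67.1 + 78.7 + 69.2 + 71.0 + 65.6 + 66.6 + 63.1 + 66.0)/10 = 67.9900
Numerator Σ_{t=1}^{9}(z_t−z̄)(z_{t+1}−z̄) = 20.0609
Denominator Σ(z_t−z̄)² = 179.7490
r_1 = 20.0609 / 179.7490 = 0.112

0.112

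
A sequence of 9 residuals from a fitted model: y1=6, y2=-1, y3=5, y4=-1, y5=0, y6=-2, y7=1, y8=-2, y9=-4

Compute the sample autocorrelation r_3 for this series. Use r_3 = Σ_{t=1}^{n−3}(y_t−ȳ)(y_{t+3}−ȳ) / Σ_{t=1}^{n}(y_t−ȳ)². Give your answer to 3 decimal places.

-0.097

Mean ȳ = (6 − 1 + 5 − 1 + 0 − 2 + 1 − 2 − 4)/9 = 0.2222
Σ(y_t−ȳ)(y_{t+3}−ȳ) = (-7.0617) + (0.2716) + (-10.6173) + (-0.9506) + (0.4938) + (9.3827) = -8.4815
Denominator Σ(y_t−ȳ)² = 87.5556
r_3 = -8.4815 / 87.5556 = -0.097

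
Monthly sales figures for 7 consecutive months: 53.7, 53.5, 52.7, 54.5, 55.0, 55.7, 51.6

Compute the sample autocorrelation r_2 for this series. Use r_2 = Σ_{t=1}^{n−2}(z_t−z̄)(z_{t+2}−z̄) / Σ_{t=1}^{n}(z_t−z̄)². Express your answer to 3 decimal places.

Mean z̄ = (53.7 + 53.5 + 52.7 + 54.5 + 55.0 + 55.7 + 51.6)/7 = 53.8143
Σ(z_t−z̄)(z_{t+2}−z̄) = (0.1273) + (-0.2155) + (-1.3212) + (1.2931) + (-2.6255) = -2.7418
Denominator Σ(z_t−z̄)² = 11.6886
r_2 = -2.7418 / 11.6886 = -0.235

-0.235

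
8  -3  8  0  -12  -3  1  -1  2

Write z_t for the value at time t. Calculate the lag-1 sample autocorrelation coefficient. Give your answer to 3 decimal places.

-0.061

Mean z̄ = (8 − 3 + 8 + 0 − 12 − 3 + 1 − 1 + 2)/9 = 0.0000
Numerator Σ_{t=1}^{8}(z_t−z̄)(z_{t+1}−z̄) = -18.0000
Denominator Σ(z_t−z̄)² = 296.0000
r_1 = -18.0000 / 296.0000 = -0.061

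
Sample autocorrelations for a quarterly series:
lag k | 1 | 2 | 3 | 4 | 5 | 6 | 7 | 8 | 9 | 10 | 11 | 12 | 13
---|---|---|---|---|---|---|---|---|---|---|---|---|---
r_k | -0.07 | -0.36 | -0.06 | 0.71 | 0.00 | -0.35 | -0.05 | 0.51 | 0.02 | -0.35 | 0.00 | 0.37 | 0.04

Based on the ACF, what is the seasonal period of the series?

The largest autocorrelation is r_4 = 0.71, with weaker echoes at lags 8 (0.51) and 12 (0.37); the remaining lags stay at or below 0.04.
The dominant spike at lag 4 indicates a seasonal period of 4.

4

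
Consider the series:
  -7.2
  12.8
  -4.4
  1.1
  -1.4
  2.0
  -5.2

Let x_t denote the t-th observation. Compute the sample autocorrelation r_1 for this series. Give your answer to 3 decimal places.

-0.614

Mean x̄ = (-7.2 + 12.8 − 4.4 + 1.1 − 1.4 + 2.0 − 5.2)/7 = -0.3286
Deviations from mean: -6.8714, 13.1286, -4.0714, 1.4286, -1.0714, 2.3286, -4.8714
Σ(x_t−x̄)(x_{t+1}−x̄) = (-90.2120) + (-53.4520) + (-5.8163) + (-1.5306) + (-2.4949) + (-11.3435) = -164.8494
Denominator Σ(x_t−x̄)² = 268.4943
r_1 = -164.8494 / 268.4943 = -0.614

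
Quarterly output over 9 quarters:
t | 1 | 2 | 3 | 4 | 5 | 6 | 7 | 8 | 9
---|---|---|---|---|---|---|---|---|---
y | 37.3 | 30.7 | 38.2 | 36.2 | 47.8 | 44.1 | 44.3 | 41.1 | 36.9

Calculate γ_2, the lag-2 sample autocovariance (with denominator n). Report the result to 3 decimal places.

Mean ȳ = (37.3 + 30.7 + 38.2 + 36.2 + 47.8 + 44.1 + 44.3 + 41.1 + 36.9)/9 = 39.6222
Σ_{t=1}^{7}(y_t−ȳ)(y_{t+2}−ȳ) = 39.0190
γ_2 = 39.0190 / 9 = 4.335

4.335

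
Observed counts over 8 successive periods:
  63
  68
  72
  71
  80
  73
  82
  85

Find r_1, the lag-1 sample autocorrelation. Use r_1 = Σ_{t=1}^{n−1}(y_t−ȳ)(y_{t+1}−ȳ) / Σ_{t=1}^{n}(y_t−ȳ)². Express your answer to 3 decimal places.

0.356

Mean ȳ = (63 + 68 + 72 + 71 + 80 + 73 + 82 + 85)/8 = 74.2500
Deviations from mean: -11.2500, -6.2500, -2.2500, -3.2500, 5.7500, -1.2500, 7.7500, 10.7500
Numerator Σ_{t=1}^{7}(y_t−ȳ)(y_{t+1}−ȳ) = 139.4375
Denominator Σ(y_t−ȳ)² = 391.5000
r_1 = 139.4375 / 391.5000 = 0.356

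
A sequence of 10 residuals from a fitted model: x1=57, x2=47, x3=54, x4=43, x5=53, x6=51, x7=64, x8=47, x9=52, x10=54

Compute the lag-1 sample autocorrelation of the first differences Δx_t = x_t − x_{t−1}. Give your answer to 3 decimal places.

First differences Δx: -10, 7, -11, 10, -2, 13, -17, 5, 2
Mean of differences = -0.3333
Numerator Σ(Δx_t−Δx̄)(Δx_{t+1}−Δx̄) = -597.4444
Denominator Σ(Δx_t−Δx̄)² = 860.0000
r_1(Δx) = -597.4444 / 860.0000 = -0.695

-0.695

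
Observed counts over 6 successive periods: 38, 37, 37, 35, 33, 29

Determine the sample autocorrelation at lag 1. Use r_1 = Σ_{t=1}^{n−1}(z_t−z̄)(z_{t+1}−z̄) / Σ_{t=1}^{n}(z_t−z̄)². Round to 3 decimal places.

0.392

Mean z̄ = (38 + 37 + 37 + 35 + 33 + 29)/6 = 34.8333
Numerator Σ_{t=1}^{5}(z_t−z̄)(z_{t+1}−z̄) = 22.3056
Denominator Σ(z_t−z̄)² = 56.8333
r_1 = 22.3056 / 56.8333 = 0.392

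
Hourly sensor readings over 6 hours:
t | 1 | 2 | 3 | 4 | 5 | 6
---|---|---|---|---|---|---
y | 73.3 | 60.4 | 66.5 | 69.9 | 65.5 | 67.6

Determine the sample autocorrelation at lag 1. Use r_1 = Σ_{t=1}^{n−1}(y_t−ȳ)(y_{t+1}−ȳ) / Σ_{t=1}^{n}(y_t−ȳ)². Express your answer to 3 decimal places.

-0.465

Mean ȳ = (73.3 + 60.4 + 66.5 + 69.9 + 65.5 + 67.6)/6 = 67.2000
Σ(y_t−ȳ)(y_{t+1}−ȳ) = (-41.4800) + (4.7600) + (-1.8900) + (-4.5900) + (-0.6800) = -43.8800
Denominator Σ(y_t−ȳ)² = 94.2800
r_1 = -43.8800 / 94.2800 = -0.465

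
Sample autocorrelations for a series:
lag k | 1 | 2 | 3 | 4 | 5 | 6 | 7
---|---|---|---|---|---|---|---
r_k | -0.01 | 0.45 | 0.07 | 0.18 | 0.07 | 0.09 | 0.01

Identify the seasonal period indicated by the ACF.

The largest autocorrelation is r_2 = 0.45, with a weaker echo at lag 4 (0.18); the remaining lags stay at or below 0.09.
The dominant spike at lag 2 indicates a seasonal period of 2.

2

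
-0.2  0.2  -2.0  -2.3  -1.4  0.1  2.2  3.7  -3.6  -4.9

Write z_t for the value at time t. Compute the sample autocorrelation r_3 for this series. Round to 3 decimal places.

Mean z̄ = (-0.2 + 0.2 − 2.0 − 2.3 − 1.4 + 0.1 + 2.2 + 3.7 − 3.6 − 4.9)/10 = -0.8200
Σ(z_t−z̄)(z_{t+3}−z̄) = (-0.9176) + (-0.5916) + (-1.0856) + (-4.4696) + (-2.6216) + (-2.5576) + (-12.3216) = -24.5652
Denominator Σ(z_t−z̄)² = 60.1160
r_3 = -24.5652 / 60.1160 = -0.409

-0.409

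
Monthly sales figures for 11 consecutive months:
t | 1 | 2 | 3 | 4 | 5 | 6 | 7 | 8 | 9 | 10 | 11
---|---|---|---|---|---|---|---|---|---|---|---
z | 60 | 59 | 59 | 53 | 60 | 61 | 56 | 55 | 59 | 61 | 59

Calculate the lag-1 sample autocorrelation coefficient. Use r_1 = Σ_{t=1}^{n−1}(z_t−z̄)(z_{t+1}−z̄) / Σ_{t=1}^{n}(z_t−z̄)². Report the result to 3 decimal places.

Mean z̄ = (60 + 59 + 59 + 53 + 60 + 61 + 56 + 55 + 59 + 61 + 59)/11 = 58.3636
Numerator Σ_{t=1}^{10}(z_t−z̄)(z_{t+1}−z̄) = -3.4959
Denominator Σ(z_t−z̄)² = 66.5455
r_1 = -3.4959 / 66.5455 = -0.053

-0.053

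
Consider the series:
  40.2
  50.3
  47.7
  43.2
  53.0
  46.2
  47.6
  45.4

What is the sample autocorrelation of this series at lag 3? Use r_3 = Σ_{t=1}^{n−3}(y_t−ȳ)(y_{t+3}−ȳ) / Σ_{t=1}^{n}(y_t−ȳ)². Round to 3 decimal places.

Mean ȳ = (40.2 + 50.3 + 47.7 + 43.2 + 53.0 + 46.2 + 47.6 + 45.4)/8 = 46.7000
Deviations from mean: -6.5000, 3.6000, 1.0000, -3.5000, 6.3000, -0.5000, 0.9000, -1.3000
Σ(y_t−ȳ)(y_{t+3}−ȳ) = (22.7500) + (22.6800) + (-0.5000) + (-3.1500) + (-8.1900) = 33.5900
Denominator Σ(y_t−ȳ)² = 110.9000
r_3 = 33.5900 / 110.9000 = 0.303

0.303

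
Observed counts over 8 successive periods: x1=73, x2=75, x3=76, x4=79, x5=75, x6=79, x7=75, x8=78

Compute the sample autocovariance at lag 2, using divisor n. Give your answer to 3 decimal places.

1.453

Mean x̄ = (73 + 75 + 76 + 79 + 75 + 79 + 75 + 78)/8 = 76.2500
Σ_{t=1}^{6}(x_t−x̄)(x_{t+2}−x̄) = 11.6250
γ_2 = 11.6250 / 8 = 1.453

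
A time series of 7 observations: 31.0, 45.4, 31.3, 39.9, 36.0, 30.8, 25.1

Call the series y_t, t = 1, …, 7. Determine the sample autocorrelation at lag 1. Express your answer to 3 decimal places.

Mean ȳ = (31.0 + 45.4 + 31.3 + 39.9 + 36.0 + 30.8 + 25.1)/7 = 34.2143
Numerator Σ_{t=1}^{6}(y_t−ȳ)(y_{t+1}−ȳ) = -49.9473
Denominator Σ(y_t−ȳ)² = 274.1886
r_1 = -49.9473 / 274.1886 = -0.182

-0.182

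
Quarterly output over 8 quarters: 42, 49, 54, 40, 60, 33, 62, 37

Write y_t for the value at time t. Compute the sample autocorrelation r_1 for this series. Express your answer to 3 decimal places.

Mean ȳ = (42 + 49 + 54 + 40 + 60 + 33 + 62 + 37)/8 = 47.1250
Deviations from mean: -5.1250, 1.8750, 6.8750, -7.1250, 12.8750, -14.1250, 14.8750, -10.1250
Numerator Σ_{t=1}^{7}(y_t−ȳ)(y_{t+1}−ȳ) = -680.0156
Denominator Σ(y_t−ȳ)² = 816.8750
r_1 = -680.0156 / 816.8750 = -0.832

-0.832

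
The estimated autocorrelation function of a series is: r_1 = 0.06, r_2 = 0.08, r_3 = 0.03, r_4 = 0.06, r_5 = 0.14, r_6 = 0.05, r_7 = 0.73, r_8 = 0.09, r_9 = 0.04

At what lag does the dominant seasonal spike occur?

7

The largest autocorrelation is r_7 = 0.73; the remaining lags stay at or below 0.14.
The dominant spike at lag 7 indicates a seasonal period of 7.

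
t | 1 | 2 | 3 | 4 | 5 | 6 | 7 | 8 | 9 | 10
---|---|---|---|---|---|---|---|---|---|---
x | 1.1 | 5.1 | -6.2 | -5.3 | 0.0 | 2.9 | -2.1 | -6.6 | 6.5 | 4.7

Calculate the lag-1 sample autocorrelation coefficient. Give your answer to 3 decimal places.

0.011

Mean x̄ = (1.1 + 5.1 − 6.2 − 5.3 + 0.0 + 2.9 − 2.1 − 6.6 + 6.5 + 4.7)/10 = 0.0100
Numerator Σ_{t=1}^{9}(x_t−x̄)(x_{t+1}−x̄) = 2.3269
Denominator Σ(x_t−x̄)² = 214.4690
r_1 = 2.3269 / 214.4690 = 0.011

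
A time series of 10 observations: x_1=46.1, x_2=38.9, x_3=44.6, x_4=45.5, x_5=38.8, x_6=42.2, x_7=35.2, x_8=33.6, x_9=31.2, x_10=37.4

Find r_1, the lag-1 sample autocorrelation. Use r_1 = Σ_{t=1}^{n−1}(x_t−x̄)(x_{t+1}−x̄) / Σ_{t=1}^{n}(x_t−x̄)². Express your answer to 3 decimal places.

0.403

Mean x̄ = (46.1 + 38.9 + 44.6 + 45.5 + 38.8 + 42.2 + 35.2 + 33.6 + 31.2 + 37.4)/10 = 39.3500
Numerator Σ_{t=1}^{9}(x_t−x̄)(x_{t+1}−x̄) = 96.7275
Denominator Σ(x_t−x̄)² = 240.0850
r_1 = 96.7275 / 240.0850 = 0.403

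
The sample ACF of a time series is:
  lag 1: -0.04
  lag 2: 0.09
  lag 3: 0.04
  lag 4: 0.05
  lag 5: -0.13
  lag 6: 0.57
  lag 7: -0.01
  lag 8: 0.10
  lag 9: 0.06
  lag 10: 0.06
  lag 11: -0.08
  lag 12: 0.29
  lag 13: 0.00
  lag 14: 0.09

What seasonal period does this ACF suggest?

The largest autocorrelation is r_6 = 0.57, with a weaker echo at lag 12 (0.29); the remaining lags stay at or below 0.10.
The dominant spike at lag 6 indicates a seasonal period of 6.

6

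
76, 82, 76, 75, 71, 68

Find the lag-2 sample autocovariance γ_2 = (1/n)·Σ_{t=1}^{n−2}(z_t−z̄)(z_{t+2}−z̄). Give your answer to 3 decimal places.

Mean z̄ = (76 + 82 + 76 + 75 + 71 + 68)/6 = 74.6667
Deviations: 1.3333, 7.3333, 1.3333, 0.3333, -3.6667, -6.6667
Σ_{t=1}^{4}(z_t−z̄)(z_{t+2}−z̄) = -2.8889
γ_2 = -2.8889 / 6 = -0.481

-0.481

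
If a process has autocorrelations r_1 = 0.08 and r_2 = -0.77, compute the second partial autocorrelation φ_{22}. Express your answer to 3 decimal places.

-0.781

φ_{22} = (r_2 − r_1²) / (1 − r_1²)
r_1² = (0.08)² = 0.0064
Numerator = -0.77 − 0.0064 = -0.7764; denominator = 1 − 0.0064 = 0.9936
φ_{22} = -0.7764 / 0.9936 = -0.781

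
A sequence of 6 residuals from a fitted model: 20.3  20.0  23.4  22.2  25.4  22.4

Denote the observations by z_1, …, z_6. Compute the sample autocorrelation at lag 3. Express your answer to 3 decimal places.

-0.339

Mean z̄ = (20.3 + 20.0 + 23.4 + 22.2 + 25.4 + 22.4)/6 = 22.2833
Deviations from mean: -1.9833, -2.2833, 1.1167, -0.0833, 3.1167, 0.1167
Σ(z_t−z̄)(z_{t+3}−z̄) = (0.1653) + (-7.1164) + (0.1303) = -6.8208
Denominator Σ(z_t−z̄)² = 20.1283
r_3 = -6.8208 / 20.1283 = -0.339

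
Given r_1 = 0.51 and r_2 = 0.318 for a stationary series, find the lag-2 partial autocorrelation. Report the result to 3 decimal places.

φ_{22} = (r_2 − r_1²) / (1 − r_1²)
r_1² = (0.51)² = 0.2601
Numerator = 0.318 − 0.2601 = 0.0579; denominator = 1 − 0.2601 = 0.7399
φ_{22} = 0.0579 / 0.7399 = 0.078

0.078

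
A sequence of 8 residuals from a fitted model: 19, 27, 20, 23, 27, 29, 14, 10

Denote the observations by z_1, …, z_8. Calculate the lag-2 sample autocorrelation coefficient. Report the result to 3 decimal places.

Mean z̄ = (19 + 27 + 20 + 23 + 27 + 29 + 14 + 10)/8 = 21.1250
Σ(z_t−z̄)(z_{t+2}−z̄) = (2.3906) + (11.0156) + (-6.6094) + (14.7656) + (-41.8594) + (-87.6094) = -107.9063
Denominator Σ(z_t−z̄)² = 314.8750
r_2 = -107.9063 / 314.8750 = -0.343

-0.343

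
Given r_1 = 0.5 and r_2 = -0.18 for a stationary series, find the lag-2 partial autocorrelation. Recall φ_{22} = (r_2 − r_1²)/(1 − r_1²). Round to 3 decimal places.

-0.573

φ_{22} = (r_2 − r_1²) / (1 − r_1²)
r_1² = (0.5)² = 0.25
Numerator = -0.18 − 0.2500 = -0.4300; denominator = 1 − 0.2500 = 0.7500
φ_{22} = -0.4300 / 0.7500 = -0.573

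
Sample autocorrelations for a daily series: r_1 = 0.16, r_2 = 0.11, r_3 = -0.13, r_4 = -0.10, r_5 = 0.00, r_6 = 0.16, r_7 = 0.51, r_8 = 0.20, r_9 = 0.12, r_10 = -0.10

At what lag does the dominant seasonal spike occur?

7

The largest autocorrelation is r_7 = 0.51; the remaining lags stay at or below 0.20.
The dominant spike at lag 7 indicates a seasonal period of 7.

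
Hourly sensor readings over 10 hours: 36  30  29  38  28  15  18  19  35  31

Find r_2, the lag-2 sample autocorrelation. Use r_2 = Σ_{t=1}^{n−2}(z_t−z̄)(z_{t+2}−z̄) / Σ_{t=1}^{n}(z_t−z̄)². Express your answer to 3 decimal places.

-0.146

Mean z̄ = (36 + 30 + 29 + 38 + 28 + 15 + 18 + 19 + 35 + 31)/10 = 27.9000
Numerator Σ_{t=1}^{8}(z_t−z̄)(z_{t+2}−z̄) = -84.1200
Denominator Σ(z_t−z̄)² = 576.9000
r_2 = -84.1200 / 576.9000 = -0.146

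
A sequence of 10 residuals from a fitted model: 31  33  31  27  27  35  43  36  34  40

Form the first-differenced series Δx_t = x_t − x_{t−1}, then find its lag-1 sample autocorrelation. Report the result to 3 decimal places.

0.052

First differences Δx: 2, -2, -4, 0, 8, 8, -7, -2, 6
Mean of differences = 1.0000
Numerator Σ(Δx_t−Δx̄)(Δx_{t+1}−Δx̄) = 12.0000
Denominator Σ(Δx_t−Δx̄)² = 232.0000
r_1(Δx) = 12.0000 / 232.0000 = 0.052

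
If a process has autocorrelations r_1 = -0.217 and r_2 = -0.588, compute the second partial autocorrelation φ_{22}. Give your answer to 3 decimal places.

-0.666

φ_{22} = (r_2 − r_1²) / (1 − r_1²)
r_1² = (-0.217)² = 0.047089
Numerator = -0.588 − 0.0471 = -0.6351; denominator = 1 − 0.0471 = 0.9529
φ_{22} = -0.6351 / 0.9529 = -0.666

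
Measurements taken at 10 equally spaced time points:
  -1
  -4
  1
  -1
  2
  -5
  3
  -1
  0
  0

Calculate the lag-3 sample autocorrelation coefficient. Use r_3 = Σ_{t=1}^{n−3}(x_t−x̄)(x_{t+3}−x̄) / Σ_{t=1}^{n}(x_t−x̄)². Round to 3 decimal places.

Mean x̄ = (-1 − 4 + 1 − 1 + 2 − 5 + 3 − 1 + 0 + 0)/10 = -0.6000
Σ(x_t−x̄)(x_{t+3}−x̄) = (0.1600) + (-8.8400) + (-7.0400) + (-1.4400) + (-1.0400) + (-2.6400) + (2.1600) = -18.6800
Denominator Σ(x_t−x̄)² = 54.4000
r_3 = -18.6800 / 54.4000 = -0.343

-0.343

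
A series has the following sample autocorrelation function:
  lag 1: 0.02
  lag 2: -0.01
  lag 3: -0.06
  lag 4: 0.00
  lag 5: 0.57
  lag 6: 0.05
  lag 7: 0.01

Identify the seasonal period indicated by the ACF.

The largest autocorrelation is r_5 = 0.57; the remaining lags stay at or below 0.05.
The dominant spike at lag 5 indicates a seasonal period of 5.

5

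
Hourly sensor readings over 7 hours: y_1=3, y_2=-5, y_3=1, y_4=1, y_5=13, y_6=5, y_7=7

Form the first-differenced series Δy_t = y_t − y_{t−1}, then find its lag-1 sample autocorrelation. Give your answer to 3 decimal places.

First differences Δy: -8, 6, 0, 12, -8, 2
Mean of differences = 0.6667
Numerator Σ(Δy_t−Δȳ)(Δy_{t+1}−Δȳ) = -167.1111
Denominator Σ(Δy_t−Δȳ)² = 309.3333
r_1(Δy) = -167.1111 / 309.3333 = -0.540

-0.540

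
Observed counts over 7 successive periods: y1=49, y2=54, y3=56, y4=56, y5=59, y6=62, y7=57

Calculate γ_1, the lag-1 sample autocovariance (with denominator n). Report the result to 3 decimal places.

5.283

Mean ȳ = (49 + 54 + 56 + 56 + 59 + 62 + 57)/7 = 56.1429
Σ_{t=1}^{6}(y_t−ȳ)(y_{t+1}−ȳ) = 36.9796
γ_1 = 36.9796 / 7 = 5.283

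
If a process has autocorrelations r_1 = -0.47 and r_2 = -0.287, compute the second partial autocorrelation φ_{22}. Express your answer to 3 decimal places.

φ_{22} = (r_2 − r_1²) / (1 − r_1²)
r_1² = (-0.47)² = 0.2209
Numerator = -0.287 − 0.2209 = -0.5079; denominator = 1 − 0.2209 = 0.7791
φ_{22} = -0.5079 / 0.7791 = -0.652

-0.652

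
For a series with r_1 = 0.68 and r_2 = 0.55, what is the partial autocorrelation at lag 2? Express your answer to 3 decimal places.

φ_{22} = (r_2 − r_1²) / (1 − r_1²)
r_1² = (0.68)² = 0.4624
Numerator = 0.55 − 0.4624 = 0.0876; denominator = 1 − 0.4624 = 0.5376
φ_{22} = 0.0876 / 0.5376 = 0.163

0.163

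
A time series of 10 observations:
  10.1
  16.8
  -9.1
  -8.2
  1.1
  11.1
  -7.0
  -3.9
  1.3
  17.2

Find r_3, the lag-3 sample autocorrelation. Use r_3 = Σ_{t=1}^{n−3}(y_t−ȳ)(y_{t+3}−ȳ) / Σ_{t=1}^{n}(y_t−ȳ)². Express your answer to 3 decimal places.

Mean ȳ = (10.1 + 16.8 − 9.1 − 8.2 + 1.1 + 11.1 − 7.0 − 3.9 + 1.3 + 17.2)/10 = 2.9400
Numerator Σ_{t=1}^{7}(y_t−ȳ)(y_{t+3}−ȳ) = -235.3208
Denominator Σ(y_t−ȳ)² = 934.0240
r_3 = -235.3208 / 934.0240 = -0.252

-0.252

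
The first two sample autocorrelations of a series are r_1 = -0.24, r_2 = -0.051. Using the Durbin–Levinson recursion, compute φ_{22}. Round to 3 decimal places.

φ_{22} = (r_2 − r_1²) / (1 − r_1²)
r_1² = (-0.24)² = 0.0576
Numerator = -0.051 − 0.0576 = -0.1086; denominator = 1 − 0.0576 = 0.9424
φ_{22} = -0.1086 / 0.9424 = -0.115

-0.115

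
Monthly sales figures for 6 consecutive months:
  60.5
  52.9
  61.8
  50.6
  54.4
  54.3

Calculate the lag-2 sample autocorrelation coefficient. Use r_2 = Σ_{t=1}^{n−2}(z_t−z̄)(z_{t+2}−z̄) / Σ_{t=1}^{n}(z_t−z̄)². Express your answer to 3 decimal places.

Mean z̄ = (60.5 + 52.9 + 61.8 + 50.6 + 54.4 + 54.3)/6 = 55.7500
Deviations from mean: 4.7500, -2.8500, 6.0500, -5.1500, -1.3500, -1.4500
Σ(z_t−z̄)(z_{t+2}−z̄) = (28.7375) + (14.6775) + (-8.1675) + (7.4675) = 42.7150
Denominator Σ(z_t−z̄)² = 97.7350
r_2 = 42.7150 / 97.7350 = 0.437

0.437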